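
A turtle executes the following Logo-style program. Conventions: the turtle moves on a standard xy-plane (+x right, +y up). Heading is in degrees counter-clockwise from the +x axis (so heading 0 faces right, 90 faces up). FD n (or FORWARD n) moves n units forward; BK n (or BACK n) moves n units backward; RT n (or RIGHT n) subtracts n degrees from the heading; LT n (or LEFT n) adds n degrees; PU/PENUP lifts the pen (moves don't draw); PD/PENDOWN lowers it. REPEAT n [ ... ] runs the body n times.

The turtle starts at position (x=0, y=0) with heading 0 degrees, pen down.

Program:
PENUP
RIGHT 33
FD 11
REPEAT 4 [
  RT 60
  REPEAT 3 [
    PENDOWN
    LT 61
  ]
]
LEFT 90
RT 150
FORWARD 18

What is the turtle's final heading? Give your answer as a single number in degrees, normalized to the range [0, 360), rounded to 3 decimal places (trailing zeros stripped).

Executing turtle program step by step:
Start: pos=(0,0), heading=0, pen down
PU: pen up
RT 33: heading 0 -> 327
FD 11: (0,0) -> (9.225,-5.991) [heading=327, move]
REPEAT 4 [
  -- iteration 1/4 --
  RT 60: heading 327 -> 267
  REPEAT 3 [
    -- iteration 1/3 --
    PD: pen down
    LT 61: heading 267 -> 328
    -- iteration 2/3 --
    PD: pen down
    LT 61: heading 328 -> 29
    -- iteration 3/3 --
    PD: pen down
    LT 61: heading 29 -> 90
  ]
  -- iteration 2/4 --
  RT 60: heading 90 -> 30
  REPEAT 3 [
    -- iteration 1/3 --
    PD: pen down
    LT 61: heading 30 -> 91
    -- iteration 2/3 --
    PD: pen down
    LT 61: heading 91 -> 152
    -- iteration 3/3 --
    PD: pen down
    LT 61: heading 152 -> 213
  ]
  -- iteration 3/4 --
  RT 60: heading 213 -> 153
  REPEAT 3 [
    -- iteration 1/3 --
    PD: pen down
    LT 61: heading 153 -> 214
    -- iteration 2/3 --
    PD: pen down
    LT 61: heading 214 -> 275
    -- iteration 3/3 --
    PD: pen down
    LT 61: heading 275 -> 336
  ]
  -- iteration 4/4 --
  RT 60: heading 336 -> 276
  REPEAT 3 [
    -- iteration 1/3 --
    PD: pen down
    LT 61: heading 276 -> 337
    -- iteration 2/3 --
    PD: pen down
    LT 61: heading 337 -> 38
    -- iteration 3/3 --
    PD: pen down
    LT 61: heading 38 -> 99
  ]
]
LT 90: heading 99 -> 189
RT 150: heading 189 -> 39
FD 18: (9.225,-5.991) -> (23.214,5.337) [heading=39, draw]
Final: pos=(23.214,5.337), heading=39, 1 segment(s) drawn

Answer: 39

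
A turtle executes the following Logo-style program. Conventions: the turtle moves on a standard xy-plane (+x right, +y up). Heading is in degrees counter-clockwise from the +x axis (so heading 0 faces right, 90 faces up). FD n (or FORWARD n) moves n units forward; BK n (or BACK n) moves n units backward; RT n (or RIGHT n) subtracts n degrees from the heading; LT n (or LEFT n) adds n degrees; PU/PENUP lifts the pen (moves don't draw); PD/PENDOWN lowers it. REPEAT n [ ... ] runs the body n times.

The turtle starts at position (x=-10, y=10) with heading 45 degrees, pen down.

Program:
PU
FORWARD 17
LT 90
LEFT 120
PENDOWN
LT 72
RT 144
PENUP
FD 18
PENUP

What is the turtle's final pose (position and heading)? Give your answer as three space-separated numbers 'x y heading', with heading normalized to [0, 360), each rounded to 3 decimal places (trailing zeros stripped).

Executing turtle program step by step:
Start: pos=(-10,10), heading=45, pen down
PU: pen up
FD 17: (-10,10) -> (2.021,22.021) [heading=45, move]
LT 90: heading 45 -> 135
LT 120: heading 135 -> 255
PD: pen down
LT 72: heading 255 -> 327
RT 144: heading 327 -> 183
PU: pen up
FD 18: (2.021,22.021) -> (-15.955,21.079) [heading=183, move]
PU: pen up
Final: pos=(-15.955,21.079), heading=183, 0 segment(s) drawn

Answer: -15.955 21.079 183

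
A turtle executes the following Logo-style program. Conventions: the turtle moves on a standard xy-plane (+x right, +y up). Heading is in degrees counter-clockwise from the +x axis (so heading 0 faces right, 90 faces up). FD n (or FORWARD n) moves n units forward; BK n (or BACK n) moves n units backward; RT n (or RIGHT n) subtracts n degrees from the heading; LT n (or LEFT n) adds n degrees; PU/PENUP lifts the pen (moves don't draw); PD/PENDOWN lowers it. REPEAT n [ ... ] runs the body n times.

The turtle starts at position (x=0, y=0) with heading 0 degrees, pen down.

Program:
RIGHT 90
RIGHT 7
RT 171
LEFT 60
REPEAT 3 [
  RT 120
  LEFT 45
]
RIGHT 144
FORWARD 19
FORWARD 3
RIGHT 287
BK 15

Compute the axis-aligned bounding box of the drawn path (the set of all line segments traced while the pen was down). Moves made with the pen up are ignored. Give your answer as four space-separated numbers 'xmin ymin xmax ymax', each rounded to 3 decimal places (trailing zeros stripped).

Answer: -17.57 0 0 22.057

Derivation:
Executing turtle program step by step:
Start: pos=(0,0), heading=0, pen down
RT 90: heading 0 -> 270
RT 7: heading 270 -> 263
RT 171: heading 263 -> 92
LT 60: heading 92 -> 152
REPEAT 3 [
  -- iteration 1/3 --
  RT 120: heading 152 -> 32
  LT 45: heading 32 -> 77
  -- iteration 2/3 --
  RT 120: heading 77 -> 317
  LT 45: heading 317 -> 2
  -- iteration 3/3 --
  RT 120: heading 2 -> 242
  LT 45: heading 242 -> 287
]
RT 144: heading 287 -> 143
FD 19: (0,0) -> (-15.174,11.434) [heading=143, draw]
FD 3: (-15.174,11.434) -> (-17.57,13.24) [heading=143, draw]
RT 287: heading 143 -> 216
BK 15: (-17.57,13.24) -> (-5.435,22.057) [heading=216, draw]
Final: pos=(-5.435,22.057), heading=216, 3 segment(s) drawn

Segment endpoints: x in {-17.57, -15.174, -5.435, 0}, y in {0, 11.434, 13.24, 22.057}
xmin=-17.57, ymin=0, xmax=0, ymax=22.057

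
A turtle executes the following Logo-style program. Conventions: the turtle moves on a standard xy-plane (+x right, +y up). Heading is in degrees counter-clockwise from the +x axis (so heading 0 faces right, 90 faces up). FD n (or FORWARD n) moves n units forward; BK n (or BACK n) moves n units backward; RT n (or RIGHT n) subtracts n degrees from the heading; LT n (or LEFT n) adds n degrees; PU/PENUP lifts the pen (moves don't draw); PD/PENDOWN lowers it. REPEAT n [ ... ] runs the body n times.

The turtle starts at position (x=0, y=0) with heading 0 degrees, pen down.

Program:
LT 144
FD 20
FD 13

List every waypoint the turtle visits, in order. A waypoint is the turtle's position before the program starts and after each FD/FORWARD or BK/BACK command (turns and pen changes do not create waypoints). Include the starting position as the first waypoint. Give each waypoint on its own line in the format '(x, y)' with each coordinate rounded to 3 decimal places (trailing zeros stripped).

Executing turtle program step by step:
Start: pos=(0,0), heading=0, pen down
LT 144: heading 0 -> 144
FD 20: (0,0) -> (-16.18,11.756) [heading=144, draw]
FD 13: (-16.18,11.756) -> (-26.698,19.397) [heading=144, draw]
Final: pos=(-26.698,19.397), heading=144, 2 segment(s) drawn
Waypoints (3 total):
(0, 0)
(-16.18, 11.756)
(-26.698, 19.397)

Answer: (0, 0)
(-16.18, 11.756)
(-26.698, 19.397)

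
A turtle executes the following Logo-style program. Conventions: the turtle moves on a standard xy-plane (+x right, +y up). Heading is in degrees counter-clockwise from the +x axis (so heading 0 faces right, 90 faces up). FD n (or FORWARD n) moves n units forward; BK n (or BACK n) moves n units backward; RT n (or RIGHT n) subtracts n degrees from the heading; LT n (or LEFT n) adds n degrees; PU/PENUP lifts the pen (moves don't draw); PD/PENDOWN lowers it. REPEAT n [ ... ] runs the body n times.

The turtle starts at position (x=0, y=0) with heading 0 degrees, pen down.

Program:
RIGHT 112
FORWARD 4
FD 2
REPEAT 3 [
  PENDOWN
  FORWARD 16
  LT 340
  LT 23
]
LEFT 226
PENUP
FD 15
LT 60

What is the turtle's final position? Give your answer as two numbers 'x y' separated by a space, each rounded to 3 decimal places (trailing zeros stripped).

Executing turtle program step by step:
Start: pos=(0,0), heading=0, pen down
RT 112: heading 0 -> 248
FD 4: (0,0) -> (-1.498,-3.709) [heading=248, draw]
FD 2: (-1.498,-3.709) -> (-2.248,-5.563) [heading=248, draw]
REPEAT 3 [
  -- iteration 1/3 --
  PD: pen down
  FD 16: (-2.248,-5.563) -> (-8.241,-20.398) [heading=248, draw]
  LT 340: heading 248 -> 228
  LT 23: heading 228 -> 251
  -- iteration 2/3 --
  PD: pen down
  FD 16: (-8.241,-20.398) -> (-13.45,-35.526) [heading=251, draw]
  LT 340: heading 251 -> 231
  LT 23: heading 231 -> 254
  -- iteration 3/3 --
  PD: pen down
  FD 16: (-13.45,-35.526) -> (-17.861,-50.907) [heading=254, draw]
  LT 340: heading 254 -> 234
  LT 23: heading 234 -> 257
]
LT 226: heading 257 -> 123
PU: pen up
FD 15: (-17.861,-50.907) -> (-26.03,-38.326) [heading=123, move]
LT 60: heading 123 -> 183
Final: pos=(-26.03,-38.326), heading=183, 5 segment(s) drawn

Answer: -26.03 -38.326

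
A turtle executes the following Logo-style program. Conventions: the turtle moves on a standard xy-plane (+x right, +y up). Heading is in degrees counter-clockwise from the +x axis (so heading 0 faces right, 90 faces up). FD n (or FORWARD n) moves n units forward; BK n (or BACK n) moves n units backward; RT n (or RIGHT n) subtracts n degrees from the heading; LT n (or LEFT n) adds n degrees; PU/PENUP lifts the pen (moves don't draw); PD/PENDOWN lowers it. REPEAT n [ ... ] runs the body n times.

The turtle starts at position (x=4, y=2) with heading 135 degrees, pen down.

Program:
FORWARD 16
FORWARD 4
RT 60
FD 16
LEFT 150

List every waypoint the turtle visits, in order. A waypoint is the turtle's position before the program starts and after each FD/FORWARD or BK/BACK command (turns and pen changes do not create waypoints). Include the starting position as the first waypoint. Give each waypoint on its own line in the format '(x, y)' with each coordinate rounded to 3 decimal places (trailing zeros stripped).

Answer: (4, 2)
(-7.314, 13.314)
(-10.142, 16.142)
(-6.001, 31.597)

Derivation:
Executing turtle program step by step:
Start: pos=(4,2), heading=135, pen down
FD 16: (4,2) -> (-7.314,13.314) [heading=135, draw]
FD 4: (-7.314,13.314) -> (-10.142,16.142) [heading=135, draw]
RT 60: heading 135 -> 75
FD 16: (-10.142,16.142) -> (-6.001,31.597) [heading=75, draw]
LT 150: heading 75 -> 225
Final: pos=(-6.001,31.597), heading=225, 3 segment(s) drawn
Waypoints (4 total):
(4, 2)
(-7.314, 13.314)
(-10.142, 16.142)
(-6.001, 31.597)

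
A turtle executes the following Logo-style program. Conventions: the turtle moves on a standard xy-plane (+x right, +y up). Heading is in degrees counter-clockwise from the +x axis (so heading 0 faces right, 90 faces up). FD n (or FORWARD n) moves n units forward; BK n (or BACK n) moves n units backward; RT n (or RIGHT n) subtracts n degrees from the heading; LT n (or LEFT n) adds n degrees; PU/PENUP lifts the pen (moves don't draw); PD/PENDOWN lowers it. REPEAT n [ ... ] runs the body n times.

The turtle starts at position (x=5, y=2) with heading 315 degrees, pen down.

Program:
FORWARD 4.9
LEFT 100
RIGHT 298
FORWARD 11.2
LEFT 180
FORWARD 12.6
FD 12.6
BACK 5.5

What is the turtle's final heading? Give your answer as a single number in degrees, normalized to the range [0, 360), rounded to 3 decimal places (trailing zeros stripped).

Answer: 297

Derivation:
Executing turtle program step by step:
Start: pos=(5,2), heading=315, pen down
FD 4.9: (5,2) -> (8.465,-1.465) [heading=315, draw]
LT 100: heading 315 -> 55
RT 298: heading 55 -> 117
FD 11.2: (8.465,-1.465) -> (3.38,8.514) [heading=117, draw]
LT 180: heading 117 -> 297
FD 12.6: (3.38,8.514) -> (9.1,-2.712) [heading=297, draw]
FD 12.6: (9.1,-2.712) -> (14.821,-13.939) [heading=297, draw]
BK 5.5: (14.821,-13.939) -> (12.324,-9.038) [heading=297, draw]
Final: pos=(12.324,-9.038), heading=297, 5 segment(s) drawn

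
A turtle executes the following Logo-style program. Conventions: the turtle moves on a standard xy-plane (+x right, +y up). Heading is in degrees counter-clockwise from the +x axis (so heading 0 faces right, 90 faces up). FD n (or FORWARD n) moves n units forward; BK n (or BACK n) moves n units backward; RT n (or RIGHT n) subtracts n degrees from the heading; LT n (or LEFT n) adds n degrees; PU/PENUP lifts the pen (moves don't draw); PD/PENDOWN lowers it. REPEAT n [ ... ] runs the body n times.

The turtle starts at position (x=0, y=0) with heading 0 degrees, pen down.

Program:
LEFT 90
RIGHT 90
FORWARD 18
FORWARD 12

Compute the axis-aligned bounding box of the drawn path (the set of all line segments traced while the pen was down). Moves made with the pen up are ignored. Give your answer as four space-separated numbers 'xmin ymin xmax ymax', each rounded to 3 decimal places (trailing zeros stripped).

Answer: 0 0 30 0

Derivation:
Executing turtle program step by step:
Start: pos=(0,0), heading=0, pen down
LT 90: heading 0 -> 90
RT 90: heading 90 -> 0
FD 18: (0,0) -> (18,0) [heading=0, draw]
FD 12: (18,0) -> (30,0) [heading=0, draw]
Final: pos=(30,0), heading=0, 2 segment(s) drawn

Segment endpoints: x in {0, 18, 30}, y in {0}
xmin=0, ymin=0, xmax=30, ymax=0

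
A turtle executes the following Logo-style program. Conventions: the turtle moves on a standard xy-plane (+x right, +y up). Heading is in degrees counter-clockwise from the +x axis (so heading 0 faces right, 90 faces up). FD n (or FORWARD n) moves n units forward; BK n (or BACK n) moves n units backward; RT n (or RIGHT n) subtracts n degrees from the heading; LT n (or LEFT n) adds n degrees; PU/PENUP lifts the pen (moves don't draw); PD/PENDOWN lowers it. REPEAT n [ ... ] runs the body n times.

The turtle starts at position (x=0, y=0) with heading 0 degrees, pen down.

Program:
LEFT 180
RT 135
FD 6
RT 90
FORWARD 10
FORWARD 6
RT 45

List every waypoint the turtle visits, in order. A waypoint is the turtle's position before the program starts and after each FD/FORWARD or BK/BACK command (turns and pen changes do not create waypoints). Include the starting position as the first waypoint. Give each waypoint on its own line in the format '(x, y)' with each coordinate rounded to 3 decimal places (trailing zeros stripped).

Executing turtle program step by step:
Start: pos=(0,0), heading=0, pen down
LT 180: heading 0 -> 180
RT 135: heading 180 -> 45
FD 6: (0,0) -> (4.243,4.243) [heading=45, draw]
RT 90: heading 45 -> 315
FD 10: (4.243,4.243) -> (11.314,-2.828) [heading=315, draw]
FD 6: (11.314,-2.828) -> (15.556,-7.071) [heading=315, draw]
RT 45: heading 315 -> 270
Final: pos=(15.556,-7.071), heading=270, 3 segment(s) drawn
Waypoints (4 total):
(0, 0)
(4.243, 4.243)
(11.314, -2.828)
(15.556, -7.071)

Answer: (0, 0)
(4.243, 4.243)
(11.314, -2.828)
(15.556, -7.071)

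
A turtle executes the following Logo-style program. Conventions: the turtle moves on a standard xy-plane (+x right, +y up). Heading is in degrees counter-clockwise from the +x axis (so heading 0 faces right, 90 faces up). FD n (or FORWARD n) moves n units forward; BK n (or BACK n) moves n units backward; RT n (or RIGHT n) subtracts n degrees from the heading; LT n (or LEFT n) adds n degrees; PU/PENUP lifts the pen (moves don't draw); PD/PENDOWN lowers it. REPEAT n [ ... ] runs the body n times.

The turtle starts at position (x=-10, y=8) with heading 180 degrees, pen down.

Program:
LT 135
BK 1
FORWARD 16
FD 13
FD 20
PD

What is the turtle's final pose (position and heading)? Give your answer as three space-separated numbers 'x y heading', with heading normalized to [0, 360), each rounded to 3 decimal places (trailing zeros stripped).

Executing turtle program step by step:
Start: pos=(-10,8), heading=180, pen down
LT 135: heading 180 -> 315
BK 1: (-10,8) -> (-10.707,8.707) [heading=315, draw]
FD 16: (-10.707,8.707) -> (0.607,-2.607) [heading=315, draw]
FD 13: (0.607,-2.607) -> (9.799,-11.799) [heading=315, draw]
FD 20: (9.799,-11.799) -> (23.941,-25.941) [heading=315, draw]
PD: pen down
Final: pos=(23.941,-25.941), heading=315, 4 segment(s) drawn

Answer: 23.941 -25.941 315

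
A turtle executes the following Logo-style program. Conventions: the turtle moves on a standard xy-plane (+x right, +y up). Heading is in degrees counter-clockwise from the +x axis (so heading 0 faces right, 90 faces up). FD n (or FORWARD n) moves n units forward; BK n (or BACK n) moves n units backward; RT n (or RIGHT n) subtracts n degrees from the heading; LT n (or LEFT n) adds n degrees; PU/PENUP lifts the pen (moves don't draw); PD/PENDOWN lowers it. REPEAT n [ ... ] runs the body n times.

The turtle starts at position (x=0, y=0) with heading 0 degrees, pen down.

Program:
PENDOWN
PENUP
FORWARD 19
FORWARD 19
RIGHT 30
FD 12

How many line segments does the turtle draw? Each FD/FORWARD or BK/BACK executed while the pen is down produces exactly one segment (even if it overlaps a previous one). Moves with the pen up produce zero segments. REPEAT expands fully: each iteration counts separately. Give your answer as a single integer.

Answer: 0

Derivation:
Executing turtle program step by step:
Start: pos=(0,0), heading=0, pen down
PD: pen down
PU: pen up
FD 19: (0,0) -> (19,0) [heading=0, move]
FD 19: (19,0) -> (38,0) [heading=0, move]
RT 30: heading 0 -> 330
FD 12: (38,0) -> (48.392,-6) [heading=330, move]
Final: pos=(48.392,-6), heading=330, 0 segment(s) drawn
Segments drawn: 0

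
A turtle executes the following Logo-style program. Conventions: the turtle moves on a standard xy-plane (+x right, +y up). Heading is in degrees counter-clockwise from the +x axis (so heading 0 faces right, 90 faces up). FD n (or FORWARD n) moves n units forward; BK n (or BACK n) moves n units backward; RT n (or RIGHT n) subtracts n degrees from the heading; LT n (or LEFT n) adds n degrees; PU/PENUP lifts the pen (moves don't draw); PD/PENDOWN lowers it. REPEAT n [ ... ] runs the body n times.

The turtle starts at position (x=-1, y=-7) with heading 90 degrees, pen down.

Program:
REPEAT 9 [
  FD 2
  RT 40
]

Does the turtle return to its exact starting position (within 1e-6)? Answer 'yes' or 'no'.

Executing turtle program step by step:
Start: pos=(-1,-7), heading=90, pen down
REPEAT 9 [
  -- iteration 1/9 --
  FD 2: (-1,-7) -> (-1,-5) [heading=90, draw]
  RT 40: heading 90 -> 50
  -- iteration 2/9 --
  FD 2: (-1,-5) -> (0.286,-3.468) [heading=50, draw]
  RT 40: heading 50 -> 10
  -- iteration 3/9 --
  FD 2: (0.286,-3.468) -> (2.255,-3.121) [heading=10, draw]
  RT 40: heading 10 -> 330
  -- iteration 4/9 --
  FD 2: (2.255,-3.121) -> (3.987,-4.121) [heading=330, draw]
  RT 40: heading 330 -> 290
  -- iteration 5/9 --
  FD 2: (3.987,-4.121) -> (4.671,-6) [heading=290, draw]
  RT 40: heading 290 -> 250
  -- iteration 6/9 --
  FD 2: (4.671,-6) -> (3.987,-7.879) [heading=250, draw]
  RT 40: heading 250 -> 210
  -- iteration 7/9 --
  FD 2: (3.987,-7.879) -> (2.255,-8.879) [heading=210, draw]
  RT 40: heading 210 -> 170
  -- iteration 8/9 --
  FD 2: (2.255,-8.879) -> (0.286,-8.532) [heading=170, draw]
  RT 40: heading 170 -> 130
  -- iteration 9/9 --
  FD 2: (0.286,-8.532) -> (-1,-7) [heading=130, draw]
  RT 40: heading 130 -> 90
]
Final: pos=(-1,-7), heading=90, 9 segment(s) drawn

Start position: (-1, -7)
Final position: (-1, -7)
Distance = 0; < 1e-6 -> CLOSED

Answer: yes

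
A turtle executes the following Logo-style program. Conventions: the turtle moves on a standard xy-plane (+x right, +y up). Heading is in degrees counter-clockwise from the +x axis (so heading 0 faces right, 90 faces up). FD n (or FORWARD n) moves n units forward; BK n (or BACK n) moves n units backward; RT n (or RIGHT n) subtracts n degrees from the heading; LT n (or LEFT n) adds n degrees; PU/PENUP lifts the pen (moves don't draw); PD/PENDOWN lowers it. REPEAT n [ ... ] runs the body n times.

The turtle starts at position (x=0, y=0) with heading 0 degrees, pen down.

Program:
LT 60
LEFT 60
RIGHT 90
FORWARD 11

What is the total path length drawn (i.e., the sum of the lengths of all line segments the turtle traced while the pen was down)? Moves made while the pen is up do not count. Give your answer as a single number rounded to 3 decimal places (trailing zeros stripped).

Answer: 11

Derivation:
Executing turtle program step by step:
Start: pos=(0,0), heading=0, pen down
LT 60: heading 0 -> 60
LT 60: heading 60 -> 120
RT 90: heading 120 -> 30
FD 11: (0,0) -> (9.526,5.5) [heading=30, draw]
Final: pos=(9.526,5.5), heading=30, 1 segment(s) drawn

Segment lengths:
  seg 1: (0,0) -> (9.526,5.5), length = 11
Total = 11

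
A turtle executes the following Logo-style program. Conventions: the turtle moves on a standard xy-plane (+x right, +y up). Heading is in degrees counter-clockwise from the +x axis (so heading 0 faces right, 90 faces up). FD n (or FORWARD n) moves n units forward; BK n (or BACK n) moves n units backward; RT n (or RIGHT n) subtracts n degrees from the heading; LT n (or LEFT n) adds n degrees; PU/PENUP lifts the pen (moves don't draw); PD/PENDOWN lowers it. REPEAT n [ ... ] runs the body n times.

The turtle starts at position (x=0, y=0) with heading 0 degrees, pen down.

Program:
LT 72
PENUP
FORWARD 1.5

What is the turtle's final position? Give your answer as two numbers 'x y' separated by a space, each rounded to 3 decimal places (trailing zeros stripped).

Executing turtle program step by step:
Start: pos=(0,0), heading=0, pen down
LT 72: heading 0 -> 72
PU: pen up
FD 1.5: (0,0) -> (0.464,1.427) [heading=72, move]
Final: pos=(0.464,1.427), heading=72, 0 segment(s) drawn

Answer: 0.464 1.427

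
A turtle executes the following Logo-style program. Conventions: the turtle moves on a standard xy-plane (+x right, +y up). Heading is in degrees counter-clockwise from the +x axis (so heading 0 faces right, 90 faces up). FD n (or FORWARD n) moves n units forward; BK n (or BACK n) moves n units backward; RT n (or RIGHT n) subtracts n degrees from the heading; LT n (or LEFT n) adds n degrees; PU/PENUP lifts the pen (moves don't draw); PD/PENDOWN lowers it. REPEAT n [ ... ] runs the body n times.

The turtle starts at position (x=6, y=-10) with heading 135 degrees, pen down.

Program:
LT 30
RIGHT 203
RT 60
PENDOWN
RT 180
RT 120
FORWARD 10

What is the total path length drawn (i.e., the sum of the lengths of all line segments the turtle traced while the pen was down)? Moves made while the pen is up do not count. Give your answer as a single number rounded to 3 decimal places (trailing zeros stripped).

Answer: 10

Derivation:
Executing turtle program step by step:
Start: pos=(6,-10), heading=135, pen down
LT 30: heading 135 -> 165
RT 203: heading 165 -> 322
RT 60: heading 322 -> 262
PD: pen down
RT 180: heading 262 -> 82
RT 120: heading 82 -> 322
FD 10: (6,-10) -> (13.88,-16.157) [heading=322, draw]
Final: pos=(13.88,-16.157), heading=322, 1 segment(s) drawn

Segment lengths:
  seg 1: (6,-10) -> (13.88,-16.157), length = 10
Total = 10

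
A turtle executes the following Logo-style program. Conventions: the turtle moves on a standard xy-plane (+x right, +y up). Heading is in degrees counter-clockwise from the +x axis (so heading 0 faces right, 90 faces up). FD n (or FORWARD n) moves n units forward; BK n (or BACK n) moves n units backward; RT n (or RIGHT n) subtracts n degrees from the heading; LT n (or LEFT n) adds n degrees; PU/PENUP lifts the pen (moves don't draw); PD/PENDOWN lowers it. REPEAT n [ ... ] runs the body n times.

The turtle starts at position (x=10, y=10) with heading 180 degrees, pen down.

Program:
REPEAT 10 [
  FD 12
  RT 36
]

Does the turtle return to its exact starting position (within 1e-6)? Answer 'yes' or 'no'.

Executing turtle program step by step:
Start: pos=(10,10), heading=180, pen down
REPEAT 10 [
  -- iteration 1/10 --
  FD 12: (10,10) -> (-2,10) [heading=180, draw]
  RT 36: heading 180 -> 144
  -- iteration 2/10 --
  FD 12: (-2,10) -> (-11.708,17.053) [heading=144, draw]
  RT 36: heading 144 -> 108
  -- iteration 3/10 --
  FD 12: (-11.708,17.053) -> (-15.416,28.466) [heading=108, draw]
  RT 36: heading 108 -> 72
  -- iteration 4/10 --
  FD 12: (-15.416,28.466) -> (-11.708,39.879) [heading=72, draw]
  RT 36: heading 72 -> 36
  -- iteration 5/10 --
  FD 12: (-11.708,39.879) -> (-2,46.932) [heading=36, draw]
  RT 36: heading 36 -> 0
  -- iteration 6/10 --
  FD 12: (-2,46.932) -> (10,46.932) [heading=0, draw]
  RT 36: heading 0 -> 324
  -- iteration 7/10 --
  FD 12: (10,46.932) -> (19.708,39.879) [heading=324, draw]
  RT 36: heading 324 -> 288
  -- iteration 8/10 --
  FD 12: (19.708,39.879) -> (23.416,28.466) [heading=288, draw]
  RT 36: heading 288 -> 252
  -- iteration 9/10 --
  FD 12: (23.416,28.466) -> (19.708,17.053) [heading=252, draw]
  RT 36: heading 252 -> 216
  -- iteration 10/10 --
  FD 12: (19.708,17.053) -> (10,10) [heading=216, draw]
  RT 36: heading 216 -> 180
]
Final: pos=(10,10), heading=180, 10 segment(s) drawn

Start position: (10, 10)
Final position: (10, 10)
Distance = 0; < 1e-6 -> CLOSED

Answer: yes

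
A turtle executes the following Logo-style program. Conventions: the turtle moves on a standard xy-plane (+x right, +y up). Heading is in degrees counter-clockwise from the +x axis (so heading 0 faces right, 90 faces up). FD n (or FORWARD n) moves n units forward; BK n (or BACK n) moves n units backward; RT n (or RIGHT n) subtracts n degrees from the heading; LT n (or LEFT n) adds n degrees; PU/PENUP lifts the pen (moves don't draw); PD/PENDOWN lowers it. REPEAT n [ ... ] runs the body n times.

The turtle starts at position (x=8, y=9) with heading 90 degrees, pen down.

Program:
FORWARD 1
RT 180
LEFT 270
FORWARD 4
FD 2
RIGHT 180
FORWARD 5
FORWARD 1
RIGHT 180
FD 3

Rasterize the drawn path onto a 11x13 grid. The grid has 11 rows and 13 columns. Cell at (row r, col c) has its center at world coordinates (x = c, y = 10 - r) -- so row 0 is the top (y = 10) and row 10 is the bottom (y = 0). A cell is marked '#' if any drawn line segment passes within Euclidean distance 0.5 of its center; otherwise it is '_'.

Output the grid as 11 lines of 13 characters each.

Segment 0: (8,9) -> (8,10)
Segment 1: (8,10) -> (4,10)
Segment 2: (4,10) -> (2,10)
Segment 3: (2,10) -> (7,10)
Segment 4: (7,10) -> (8,10)
Segment 5: (8,10) -> (5,10)

Answer: __#######____
________#____
_____________
_____________
_____________
_____________
_____________
_____________
_____________
_____________
_____________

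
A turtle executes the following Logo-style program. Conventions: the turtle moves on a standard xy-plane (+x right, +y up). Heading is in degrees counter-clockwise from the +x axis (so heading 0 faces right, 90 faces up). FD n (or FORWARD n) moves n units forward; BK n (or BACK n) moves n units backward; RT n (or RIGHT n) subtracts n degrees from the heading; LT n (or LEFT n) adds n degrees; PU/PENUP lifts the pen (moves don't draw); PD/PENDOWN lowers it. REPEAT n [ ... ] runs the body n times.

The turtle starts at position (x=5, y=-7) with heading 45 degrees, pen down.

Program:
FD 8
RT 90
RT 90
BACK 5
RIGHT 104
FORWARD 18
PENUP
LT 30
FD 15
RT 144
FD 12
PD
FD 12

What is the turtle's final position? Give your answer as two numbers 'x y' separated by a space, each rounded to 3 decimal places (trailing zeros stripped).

Answer: 15.624 27.818

Derivation:
Executing turtle program step by step:
Start: pos=(5,-7), heading=45, pen down
FD 8: (5,-7) -> (10.657,-1.343) [heading=45, draw]
RT 90: heading 45 -> 315
RT 90: heading 315 -> 225
BK 5: (10.657,-1.343) -> (14.192,2.192) [heading=225, draw]
RT 104: heading 225 -> 121
FD 18: (14.192,2.192) -> (4.922,17.621) [heading=121, draw]
PU: pen up
LT 30: heading 121 -> 151
FD 15: (4.922,17.621) -> (-8.198,24.894) [heading=151, move]
RT 144: heading 151 -> 7
FD 12: (-8.198,24.894) -> (3.713,26.356) [heading=7, move]
PD: pen down
FD 12: (3.713,26.356) -> (15.624,27.818) [heading=7, draw]
Final: pos=(15.624,27.818), heading=7, 4 segment(s) drawn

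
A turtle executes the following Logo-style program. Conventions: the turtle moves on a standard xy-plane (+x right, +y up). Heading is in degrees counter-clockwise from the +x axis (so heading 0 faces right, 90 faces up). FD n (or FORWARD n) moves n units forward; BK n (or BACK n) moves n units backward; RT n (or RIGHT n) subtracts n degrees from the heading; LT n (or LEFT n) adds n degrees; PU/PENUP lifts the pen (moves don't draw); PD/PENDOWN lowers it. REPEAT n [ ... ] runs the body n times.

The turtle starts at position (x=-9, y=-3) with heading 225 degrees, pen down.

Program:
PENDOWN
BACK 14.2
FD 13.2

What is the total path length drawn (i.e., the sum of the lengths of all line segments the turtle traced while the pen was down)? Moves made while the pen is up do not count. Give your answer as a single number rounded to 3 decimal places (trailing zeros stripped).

Executing turtle program step by step:
Start: pos=(-9,-3), heading=225, pen down
PD: pen down
BK 14.2: (-9,-3) -> (1.041,7.041) [heading=225, draw]
FD 13.2: (1.041,7.041) -> (-8.293,-2.293) [heading=225, draw]
Final: pos=(-8.293,-2.293), heading=225, 2 segment(s) drawn

Segment lengths:
  seg 1: (-9,-3) -> (1.041,7.041), length = 14.2
  seg 2: (1.041,7.041) -> (-8.293,-2.293), length = 13.2
Total = 27.4

Answer: 27.4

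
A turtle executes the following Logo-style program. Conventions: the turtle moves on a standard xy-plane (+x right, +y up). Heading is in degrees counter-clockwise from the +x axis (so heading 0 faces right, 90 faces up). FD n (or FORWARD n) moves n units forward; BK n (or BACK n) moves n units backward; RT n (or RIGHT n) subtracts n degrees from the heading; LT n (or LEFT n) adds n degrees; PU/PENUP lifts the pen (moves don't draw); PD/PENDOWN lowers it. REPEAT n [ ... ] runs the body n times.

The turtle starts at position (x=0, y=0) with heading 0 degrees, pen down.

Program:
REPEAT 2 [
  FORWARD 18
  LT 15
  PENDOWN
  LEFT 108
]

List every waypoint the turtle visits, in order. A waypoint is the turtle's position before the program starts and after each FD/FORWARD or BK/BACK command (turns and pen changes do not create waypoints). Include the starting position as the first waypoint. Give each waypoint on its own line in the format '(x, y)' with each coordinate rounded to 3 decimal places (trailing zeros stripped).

Answer: (0, 0)
(18, 0)
(8.196, 15.096)

Derivation:
Executing turtle program step by step:
Start: pos=(0,0), heading=0, pen down
REPEAT 2 [
  -- iteration 1/2 --
  FD 18: (0,0) -> (18,0) [heading=0, draw]
  LT 15: heading 0 -> 15
  PD: pen down
  LT 108: heading 15 -> 123
  -- iteration 2/2 --
  FD 18: (18,0) -> (8.196,15.096) [heading=123, draw]
  LT 15: heading 123 -> 138
  PD: pen down
  LT 108: heading 138 -> 246
]
Final: pos=(8.196,15.096), heading=246, 2 segment(s) drawn
Waypoints (3 total):
(0, 0)
(18, 0)
(8.196, 15.096)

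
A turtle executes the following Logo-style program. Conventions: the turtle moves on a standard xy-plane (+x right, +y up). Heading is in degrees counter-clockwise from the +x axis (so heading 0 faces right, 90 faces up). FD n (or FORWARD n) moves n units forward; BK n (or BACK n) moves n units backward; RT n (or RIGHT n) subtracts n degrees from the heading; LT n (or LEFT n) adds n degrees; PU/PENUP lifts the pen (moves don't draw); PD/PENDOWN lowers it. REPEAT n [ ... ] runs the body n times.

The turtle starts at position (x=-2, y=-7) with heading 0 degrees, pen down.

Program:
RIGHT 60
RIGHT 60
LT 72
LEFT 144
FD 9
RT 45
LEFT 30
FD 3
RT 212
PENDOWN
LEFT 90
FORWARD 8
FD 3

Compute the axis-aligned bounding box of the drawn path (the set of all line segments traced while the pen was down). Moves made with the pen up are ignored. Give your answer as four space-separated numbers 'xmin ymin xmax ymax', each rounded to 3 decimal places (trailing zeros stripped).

Answer: -2.941 -7 5.83 4.914

Derivation:
Executing turtle program step by step:
Start: pos=(-2,-7), heading=0, pen down
RT 60: heading 0 -> 300
RT 60: heading 300 -> 240
LT 72: heading 240 -> 312
LT 144: heading 312 -> 96
FD 9: (-2,-7) -> (-2.941,1.951) [heading=96, draw]
RT 45: heading 96 -> 51
LT 30: heading 51 -> 81
FD 3: (-2.941,1.951) -> (-2.471,4.914) [heading=81, draw]
RT 212: heading 81 -> 229
PD: pen down
LT 90: heading 229 -> 319
FD 8: (-2.471,4.914) -> (3.566,-0.335) [heading=319, draw]
FD 3: (3.566,-0.335) -> (5.83,-2.303) [heading=319, draw]
Final: pos=(5.83,-2.303), heading=319, 4 segment(s) drawn

Segment endpoints: x in {-2.941, -2.471, -2, 3.566, 5.83}, y in {-7, -2.303, -0.335, 1.951, 4.914}
xmin=-2.941, ymin=-7, xmax=5.83, ymax=4.914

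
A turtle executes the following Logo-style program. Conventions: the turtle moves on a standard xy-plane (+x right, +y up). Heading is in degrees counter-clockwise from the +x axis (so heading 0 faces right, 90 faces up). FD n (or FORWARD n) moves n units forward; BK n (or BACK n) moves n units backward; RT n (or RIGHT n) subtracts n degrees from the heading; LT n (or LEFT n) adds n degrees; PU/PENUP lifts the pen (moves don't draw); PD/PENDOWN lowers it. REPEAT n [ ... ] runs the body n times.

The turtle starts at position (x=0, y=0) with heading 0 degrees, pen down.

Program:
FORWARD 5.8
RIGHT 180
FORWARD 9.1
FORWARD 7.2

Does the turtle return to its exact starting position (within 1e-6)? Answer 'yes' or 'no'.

Executing turtle program step by step:
Start: pos=(0,0), heading=0, pen down
FD 5.8: (0,0) -> (5.8,0) [heading=0, draw]
RT 180: heading 0 -> 180
FD 9.1: (5.8,0) -> (-3.3,0) [heading=180, draw]
FD 7.2: (-3.3,0) -> (-10.5,0) [heading=180, draw]
Final: pos=(-10.5,0), heading=180, 3 segment(s) drawn

Start position: (0, 0)
Final position: (-10.5, 0)
Distance = 10.5; >= 1e-6 -> NOT closed

Answer: no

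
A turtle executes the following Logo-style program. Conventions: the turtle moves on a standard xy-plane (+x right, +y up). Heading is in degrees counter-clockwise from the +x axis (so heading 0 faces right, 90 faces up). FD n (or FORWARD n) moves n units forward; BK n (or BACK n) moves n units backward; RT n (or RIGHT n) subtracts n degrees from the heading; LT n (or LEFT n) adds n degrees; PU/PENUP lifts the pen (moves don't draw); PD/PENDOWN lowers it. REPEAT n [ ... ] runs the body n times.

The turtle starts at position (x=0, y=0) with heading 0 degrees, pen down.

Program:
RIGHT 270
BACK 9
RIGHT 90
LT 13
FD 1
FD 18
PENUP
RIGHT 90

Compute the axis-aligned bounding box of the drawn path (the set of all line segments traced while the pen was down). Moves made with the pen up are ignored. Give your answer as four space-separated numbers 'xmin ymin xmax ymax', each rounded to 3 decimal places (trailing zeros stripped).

Answer: 0 -9 18.513 0

Derivation:
Executing turtle program step by step:
Start: pos=(0,0), heading=0, pen down
RT 270: heading 0 -> 90
BK 9: (0,0) -> (0,-9) [heading=90, draw]
RT 90: heading 90 -> 0
LT 13: heading 0 -> 13
FD 1: (0,-9) -> (0.974,-8.775) [heading=13, draw]
FD 18: (0.974,-8.775) -> (18.513,-4.726) [heading=13, draw]
PU: pen up
RT 90: heading 13 -> 283
Final: pos=(18.513,-4.726), heading=283, 3 segment(s) drawn

Segment endpoints: x in {0, 0, 0.974, 18.513}, y in {-9, -8.775, -4.726, 0}
xmin=0, ymin=-9, xmax=18.513, ymax=0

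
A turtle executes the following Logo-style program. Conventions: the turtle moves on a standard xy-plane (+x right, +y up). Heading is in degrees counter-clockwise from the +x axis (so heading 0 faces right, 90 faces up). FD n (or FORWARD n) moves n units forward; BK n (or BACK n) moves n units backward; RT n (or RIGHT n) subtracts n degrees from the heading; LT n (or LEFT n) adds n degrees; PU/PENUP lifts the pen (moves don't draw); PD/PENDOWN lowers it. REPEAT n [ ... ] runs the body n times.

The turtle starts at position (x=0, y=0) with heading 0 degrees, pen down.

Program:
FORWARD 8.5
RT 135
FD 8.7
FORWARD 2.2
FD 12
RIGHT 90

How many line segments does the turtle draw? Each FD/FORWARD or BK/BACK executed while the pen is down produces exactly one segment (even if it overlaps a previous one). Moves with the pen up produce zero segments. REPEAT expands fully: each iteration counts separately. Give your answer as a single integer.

Executing turtle program step by step:
Start: pos=(0,0), heading=0, pen down
FD 8.5: (0,0) -> (8.5,0) [heading=0, draw]
RT 135: heading 0 -> 225
FD 8.7: (8.5,0) -> (2.348,-6.152) [heading=225, draw]
FD 2.2: (2.348,-6.152) -> (0.793,-7.707) [heading=225, draw]
FD 12: (0.793,-7.707) -> (-7.693,-16.193) [heading=225, draw]
RT 90: heading 225 -> 135
Final: pos=(-7.693,-16.193), heading=135, 4 segment(s) drawn
Segments drawn: 4

Answer: 4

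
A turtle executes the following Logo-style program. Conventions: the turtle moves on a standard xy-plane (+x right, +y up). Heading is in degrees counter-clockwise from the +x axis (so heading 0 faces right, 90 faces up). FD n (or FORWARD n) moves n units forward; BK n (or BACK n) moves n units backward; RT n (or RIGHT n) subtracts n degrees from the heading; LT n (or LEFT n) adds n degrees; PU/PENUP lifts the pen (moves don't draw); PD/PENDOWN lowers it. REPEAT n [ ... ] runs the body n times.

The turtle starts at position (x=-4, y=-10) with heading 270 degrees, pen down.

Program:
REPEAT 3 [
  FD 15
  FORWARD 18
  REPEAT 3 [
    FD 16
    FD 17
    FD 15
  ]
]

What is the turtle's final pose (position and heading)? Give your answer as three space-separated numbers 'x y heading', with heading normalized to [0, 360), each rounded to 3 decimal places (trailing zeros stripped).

Executing turtle program step by step:
Start: pos=(-4,-10), heading=270, pen down
REPEAT 3 [
  -- iteration 1/3 --
  FD 15: (-4,-10) -> (-4,-25) [heading=270, draw]
  FD 18: (-4,-25) -> (-4,-43) [heading=270, draw]
  REPEAT 3 [
    -- iteration 1/3 --
    FD 16: (-4,-43) -> (-4,-59) [heading=270, draw]
    FD 17: (-4,-59) -> (-4,-76) [heading=270, draw]
    FD 15: (-4,-76) -> (-4,-91) [heading=270, draw]
    -- iteration 2/3 --
    FD 16: (-4,-91) -> (-4,-107) [heading=270, draw]
    FD 17: (-4,-107) -> (-4,-124) [heading=270, draw]
    FD 15: (-4,-124) -> (-4,-139) [heading=270, draw]
    -- iteration 3/3 --
    FD 16: (-4,-139) -> (-4,-155) [heading=270, draw]
    FD 17: (-4,-155) -> (-4,-172) [heading=270, draw]
    FD 15: (-4,-172) -> (-4,-187) [heading=270, draw]
  ]
  -- iteration 2/3 --
  FD 15: (-4,-187) -> (-4,-202) [heading=270, draw]
  FD 18: (-4,-202) -> (-4,-220) [heading=270, draw]
  REPEAT 3 [
    -- iteration 1/3 --
    FD 16: (-4,-220) -> (-4,-236) [heading=270, draw]
    FD 17: (-4,-236) -> (-4,-253) [heading=270, draw]
    FD 15: (-4,-253) -> (-4,-268) [heading=270, draw]
    -- iteration 2/3 --
    FD 16: (-4,-268) -> (-4,-284) [heading=270, draw]
    FD 17: (-4,-284) -> (-4,-301) [heading=270, draw]
    FD 15: (-4,-301) -> (-4,-316) [heading=270, draw]
    -- iteration 3/3 --
    FD 16: (-4,-316) -> (-4,-332) [heading=270, draw]
    FD 17: (-4,-332) -> (-4,-349) [heading=270, draw]
    FD 15: (-4,-349) -> (-4,-364) [heading=270, draw]
  ]
  -- iteration 3/3 --
  FD 15: (-4,-364) -> (-4,-379) [heading=270, draw]
  FD 18: (-4,-379) -> (-4,-397) [heading=270, draw]
  REPEAT 3 [
    -- iteration 1/3 --
    FD 16: (-4,-397) -> (-4,-413) [heading=270, draw]
    FD 17: (-4,-413) -> (-4,-430) [heading=270, draw]
    FD 15: (-4,-430) -> (-4,-445) [heading=270, draw]
    -- iteration 2/3 --
    FD 16: (-4,-445) -> (-4,-461) [heading=270, draw]
    FD 17: (-4,-461) -> (-4,-478) [heading=270, draw]
    FD 15: (-4,-478) -> (-4,-493) [heading=270, draw]
    -- iteration 3/3 --
    FD 16: (-4,-493) -> (-4,-509) [heading=270, draw]
    FD 17: (-4,-509) -> (-4,-526) [heading=270, draw]
    FD 15: (-4,-526) -> (-4,-541) [heading=270, draw]
  ]
]
Final: pos=(-4,-541), heading=270, 33 segment(s) drawn

Answer: -4 -541 270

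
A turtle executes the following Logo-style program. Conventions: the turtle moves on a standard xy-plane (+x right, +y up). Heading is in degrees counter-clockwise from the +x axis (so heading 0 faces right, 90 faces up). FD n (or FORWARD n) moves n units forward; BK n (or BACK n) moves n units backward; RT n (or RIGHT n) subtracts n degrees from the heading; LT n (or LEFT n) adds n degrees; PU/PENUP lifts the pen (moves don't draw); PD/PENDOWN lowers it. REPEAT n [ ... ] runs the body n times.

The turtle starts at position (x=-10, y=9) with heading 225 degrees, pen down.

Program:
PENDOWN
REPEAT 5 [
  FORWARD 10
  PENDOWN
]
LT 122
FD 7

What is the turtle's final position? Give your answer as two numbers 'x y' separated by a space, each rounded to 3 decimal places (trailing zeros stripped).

Executing turtle program step by step:
Start: pos=(-10,9), heading=225, pen down
PD: pen down
REPEAT 5 [
  -- iteration 1/5 --
  FD 10: (-10,9) -> (-17.071,1.929) [heading=225, draw]
  PD: pen down
  -- iteration 2/5 --
  FD 10: (-17.071,1.929) -> (-24.142,-5.142) [heading=225, draw]
  PD: pen down
  -- iteration 3/5 --
  FD 10: (-24.142,-5.142) -> (-31.213,-12.213) [heading=225, draw]
  PD: pen down
  -- iteration 4/5 --
  FD 10: (-31.213,-12.213) -> (-38.284,-19.284) [heading=225, draw]
  PD: pen down
  -- iteration 5/5 --
  FD 10: (-38.284,-19.284) -> (-45.355,-26.355) [heading=225, draw]
  PD: pen down
]
LT 122: heading 225 -> 347
FD 7: (-45.355,-26.355) -> (-38.535,-27.93) [heading=347, draw]
Final: pos=(-38.535,-27.93), heading=347, 6 segment(s) drawn

Answer: -38.535 -27.93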